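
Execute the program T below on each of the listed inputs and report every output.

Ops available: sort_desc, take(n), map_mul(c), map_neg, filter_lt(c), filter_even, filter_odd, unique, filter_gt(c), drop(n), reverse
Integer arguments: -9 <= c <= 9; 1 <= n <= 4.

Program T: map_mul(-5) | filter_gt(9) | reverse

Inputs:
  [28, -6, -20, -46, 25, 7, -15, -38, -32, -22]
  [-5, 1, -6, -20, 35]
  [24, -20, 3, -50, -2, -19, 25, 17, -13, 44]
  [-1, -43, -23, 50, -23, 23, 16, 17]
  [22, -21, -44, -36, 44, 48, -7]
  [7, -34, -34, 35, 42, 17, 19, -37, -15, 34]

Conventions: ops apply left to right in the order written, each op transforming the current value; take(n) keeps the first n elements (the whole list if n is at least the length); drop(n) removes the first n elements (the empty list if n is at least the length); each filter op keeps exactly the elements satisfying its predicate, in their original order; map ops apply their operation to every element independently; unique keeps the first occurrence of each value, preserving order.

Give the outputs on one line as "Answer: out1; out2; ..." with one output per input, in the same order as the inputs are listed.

[110, 160, 190, 75, 230, 100, 30]; [100, 30, 25]; [65, 95, 10, 250, 100]; [115, 115, 215]; [35, 180, 220, 105]; [75, 185, 170, 170]

Execution, op by op:
  [28, -6, -20, -46, 25, 7, -15, -38, -32, -22] -> [-140, 30, 100, 230, -125, -35, 75, 190, 160, 110] -> [30, 100, 230, 75, 190, 160, 110] -> [110, 160, 190, 75, 230, 100, 30]
  [-5, 1, -6, -20, 35] -> [25, -5, 30, 100, -175] -> [25, 30, 100] -> [100, 30, 25]
  [24, -20, 3, -50, -2, -19, 25, 17, -13, 44] -> [-120, 100, -15, 250, 10, 95, -125, -85, 65, -220] -> [100, 250, 10, 95, 65] -> [65, 95, 10, 250, 100]
  [-1, -43, -23, 50, -23, 23, 16, 17] -> [5, 215, 115, -250, 115, -115, -80, -85] -> [215, 115, 115] -> [115, 115, 215]
  [22, -21, -44, -36, 44, 48, -7] -> [-110, 105, 220, 180, -220, -240, 35] -> [105, 220, 180, 35] -> [35, 180, 220, 105]
  [7, -34, -34, 35, 42, 17, 19, -37, -15, 34] -> [-35, 170, 170, -175, -210, -85, -95, 185, 75, -170] -> [170, 170, 185, 75] -> [75, 185, 170, 170]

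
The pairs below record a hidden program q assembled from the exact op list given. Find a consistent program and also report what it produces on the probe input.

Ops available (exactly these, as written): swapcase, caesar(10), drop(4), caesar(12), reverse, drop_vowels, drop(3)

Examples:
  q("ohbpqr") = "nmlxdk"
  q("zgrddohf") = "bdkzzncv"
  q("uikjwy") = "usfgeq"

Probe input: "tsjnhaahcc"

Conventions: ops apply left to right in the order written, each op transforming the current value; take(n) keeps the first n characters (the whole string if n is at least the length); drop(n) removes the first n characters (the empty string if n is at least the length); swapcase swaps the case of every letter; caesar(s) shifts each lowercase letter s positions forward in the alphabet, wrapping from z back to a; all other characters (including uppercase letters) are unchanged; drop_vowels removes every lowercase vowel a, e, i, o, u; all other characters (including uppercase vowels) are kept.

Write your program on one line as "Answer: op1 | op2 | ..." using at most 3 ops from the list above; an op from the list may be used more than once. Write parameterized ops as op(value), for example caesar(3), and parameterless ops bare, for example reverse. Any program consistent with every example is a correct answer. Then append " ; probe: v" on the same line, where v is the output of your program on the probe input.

caesar(10) | caesar(12) | reverse ; probe: "yydwwdjfop"

Check, running the answer program on each example:
  "ohbpqr" -> "yrlzab" -> "kdxlmn" -> "nmlxdk"
  "zgrddohf" -> "jqbnnyrp" -> "vcnzzkdb" -> "bdkzzncv"
  "uikjwy" -> "esutgi" -> "qegfsu" -> "usfgeq"
  probe: "tsjnhaahcc" -> "dctxrkkrmm" -> "pofjdwwdyy" -> "yydwwdjfop"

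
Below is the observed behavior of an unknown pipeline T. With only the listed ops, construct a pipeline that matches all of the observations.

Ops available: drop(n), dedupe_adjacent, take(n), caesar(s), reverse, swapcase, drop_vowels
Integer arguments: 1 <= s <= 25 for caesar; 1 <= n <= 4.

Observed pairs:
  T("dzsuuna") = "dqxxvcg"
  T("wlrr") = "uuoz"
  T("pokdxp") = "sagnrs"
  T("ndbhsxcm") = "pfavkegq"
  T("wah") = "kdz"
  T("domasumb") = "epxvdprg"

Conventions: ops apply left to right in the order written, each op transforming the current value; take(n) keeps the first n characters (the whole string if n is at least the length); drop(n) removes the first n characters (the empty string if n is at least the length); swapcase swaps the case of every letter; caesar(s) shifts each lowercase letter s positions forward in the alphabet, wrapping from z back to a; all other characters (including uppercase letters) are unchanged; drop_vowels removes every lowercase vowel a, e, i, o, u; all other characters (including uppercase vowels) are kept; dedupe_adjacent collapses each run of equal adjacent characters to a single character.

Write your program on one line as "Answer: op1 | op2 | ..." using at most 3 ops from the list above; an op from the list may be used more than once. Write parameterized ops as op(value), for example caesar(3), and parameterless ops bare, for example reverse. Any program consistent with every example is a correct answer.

caesar(3) | reverse

Check, running the answer program on each example:
  "dzsuuna" -> "gcvxxqd" -> "dqxxvcg"
  "wlrr" -> "zouu" -> "uuoz"
  "pokdxp" -> "srngas" -> "sagnrs"
  "ndbhsxcm" -> "qgekvafp" -> "pfavkegq"
  "wah" -> "zdk" -> "kdz"
  "domasumb" -> "grpdvxpe" -> "epxvdprg"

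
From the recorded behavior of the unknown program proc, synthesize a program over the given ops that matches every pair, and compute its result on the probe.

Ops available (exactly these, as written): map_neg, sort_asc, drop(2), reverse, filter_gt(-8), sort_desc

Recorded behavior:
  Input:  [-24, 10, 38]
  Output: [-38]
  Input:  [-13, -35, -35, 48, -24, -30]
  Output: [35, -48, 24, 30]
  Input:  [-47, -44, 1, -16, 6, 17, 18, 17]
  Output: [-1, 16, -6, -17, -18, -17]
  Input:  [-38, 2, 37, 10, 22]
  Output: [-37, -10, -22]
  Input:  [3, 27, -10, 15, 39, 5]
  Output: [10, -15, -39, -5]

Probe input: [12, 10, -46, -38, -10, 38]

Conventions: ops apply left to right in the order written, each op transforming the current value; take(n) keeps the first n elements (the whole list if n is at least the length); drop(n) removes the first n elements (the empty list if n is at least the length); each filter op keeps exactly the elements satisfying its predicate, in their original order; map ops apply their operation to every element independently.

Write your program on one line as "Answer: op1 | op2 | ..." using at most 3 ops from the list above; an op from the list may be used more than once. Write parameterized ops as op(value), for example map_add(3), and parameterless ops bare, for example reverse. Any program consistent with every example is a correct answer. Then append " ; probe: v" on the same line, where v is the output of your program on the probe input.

drop(2) | map_neg ; probe: [46, 38, 10, -38]

Check, running the answer program on each example:
  [-24, 10, 38] -> [38] -> [-38]
  [-13, -35, -35, 48, -24, -30] -> [-35, 48, -24, -30] -> [35, -48, 24, 30]
  [-47, -44, 1, -16, 6, 17, 18, 17] -> [1, -16, 6, 17, 18, 17] -> [-1, 16, -6, -17, -18, -17]
  [-38, 2, 37, 10, 22] -> [37, 10, 22] -> [-37, -10, -22]
  [3, 27, -10, 15, 39, 5] -> [-10, 15, 39, 5] -> [10, -15, -39, -5]
  probe: [12, 10, -46, -38, -10, 38] -> [-46, -38, -10, 38] -> [46, 38, 10, -38]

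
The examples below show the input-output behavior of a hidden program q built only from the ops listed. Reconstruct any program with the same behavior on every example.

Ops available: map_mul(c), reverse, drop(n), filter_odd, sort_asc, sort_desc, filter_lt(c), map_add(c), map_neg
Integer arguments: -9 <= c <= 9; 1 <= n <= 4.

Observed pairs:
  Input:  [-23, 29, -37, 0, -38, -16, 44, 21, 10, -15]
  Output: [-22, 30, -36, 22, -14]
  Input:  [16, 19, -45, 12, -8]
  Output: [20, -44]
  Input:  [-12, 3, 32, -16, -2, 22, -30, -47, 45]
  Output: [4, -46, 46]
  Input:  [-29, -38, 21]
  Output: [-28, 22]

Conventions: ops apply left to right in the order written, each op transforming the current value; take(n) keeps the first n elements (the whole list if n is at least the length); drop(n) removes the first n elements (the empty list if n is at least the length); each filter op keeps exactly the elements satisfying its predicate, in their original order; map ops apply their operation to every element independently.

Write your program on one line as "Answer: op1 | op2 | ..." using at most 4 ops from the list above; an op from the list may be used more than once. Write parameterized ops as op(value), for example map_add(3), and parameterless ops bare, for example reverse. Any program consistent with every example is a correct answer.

map_add(-8) | filter_odd | map_add(9)

Check, running the answer program on each example:
  [-23, 29, -37, 0, -38, -16, 44, 21, 10, -15] -> [-31, 21, -45, -8, -46, -24, 36, 13, 2, -23] -> [-31, 21, -45, 13, -23] -> [-22, 30, -36, 22, -14]
  [16, 19, -45, 12, -8] -> [8, 11, -53, 4, -16] -> [11, -53] -> [20, -44]
  [-12, 3, 32, -16, -2, 22, -30, -47, 45] -> [-20, -5, 24, -24, -10, 14, -38, -55, 37] -> [-5, -55, 37] -> [4, -46, 46]
  [-29, -38, 21] -> [-37, -46, 13] -> [-37, 13] -> [-28, 22]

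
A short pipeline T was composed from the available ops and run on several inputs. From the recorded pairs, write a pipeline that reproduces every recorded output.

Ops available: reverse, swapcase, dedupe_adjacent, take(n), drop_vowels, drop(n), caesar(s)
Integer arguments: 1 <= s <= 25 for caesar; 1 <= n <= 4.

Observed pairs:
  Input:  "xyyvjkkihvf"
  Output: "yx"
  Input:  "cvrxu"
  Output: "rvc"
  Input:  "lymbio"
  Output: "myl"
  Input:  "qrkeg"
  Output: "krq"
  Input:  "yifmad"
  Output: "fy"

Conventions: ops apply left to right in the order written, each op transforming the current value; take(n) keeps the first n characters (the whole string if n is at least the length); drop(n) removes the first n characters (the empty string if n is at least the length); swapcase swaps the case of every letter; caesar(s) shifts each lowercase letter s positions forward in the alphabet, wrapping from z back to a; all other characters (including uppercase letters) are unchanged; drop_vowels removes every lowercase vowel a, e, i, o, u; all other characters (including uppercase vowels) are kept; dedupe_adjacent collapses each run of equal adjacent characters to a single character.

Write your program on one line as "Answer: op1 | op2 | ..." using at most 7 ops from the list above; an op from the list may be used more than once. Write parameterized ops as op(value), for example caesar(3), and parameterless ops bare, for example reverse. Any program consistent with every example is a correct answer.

swapcase | take(3) | swapcase | reverse | dedupe_adjacent | drop_vowels

Check, running the answer program on each example:
  "xyyvjkkihvf" -> "XYYVJKKIHVF" -> "XYY" -> "xyy" -> "yyx" -> "yx" -> "yx"
  "cvrxu" -> "CVRXU" -> "CVR" -> "cvr" -> "rvc" -> "rvc" -> "rvc"
  "lymbio" -> "LYMBIO" -> "LYM" -> "lym" -> "myl" -> "myl" -> "myl"
  "qrkeg" -> "QRKEG" -> "QRK" -> "qrk" -> "krq" -> "krq" -> "krq"
  "yifmad" -> "YIFMAD" -> "YIF" -> "yif" -> "fiy" -> "fiy" -> "fy"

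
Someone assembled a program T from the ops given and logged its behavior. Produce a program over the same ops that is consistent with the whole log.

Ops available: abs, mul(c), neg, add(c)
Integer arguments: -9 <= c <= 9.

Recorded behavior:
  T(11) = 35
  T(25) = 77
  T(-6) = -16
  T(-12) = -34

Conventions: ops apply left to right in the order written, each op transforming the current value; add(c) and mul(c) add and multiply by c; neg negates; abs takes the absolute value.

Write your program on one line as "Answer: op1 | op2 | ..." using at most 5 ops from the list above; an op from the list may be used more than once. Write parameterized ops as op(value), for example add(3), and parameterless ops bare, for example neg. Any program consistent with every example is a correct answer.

mul(-3) | add(5) | neg | add(7)

Check, running the answer program on each example:
  11 -> -33 -> -28 -> 28 -> 35
  25 -> -75 -> -70 -> 70 -> 77
  -6 -> 18 -> 23 -> -23 -> -16
  -12 -> 36 -> 41 -> -41 -> -34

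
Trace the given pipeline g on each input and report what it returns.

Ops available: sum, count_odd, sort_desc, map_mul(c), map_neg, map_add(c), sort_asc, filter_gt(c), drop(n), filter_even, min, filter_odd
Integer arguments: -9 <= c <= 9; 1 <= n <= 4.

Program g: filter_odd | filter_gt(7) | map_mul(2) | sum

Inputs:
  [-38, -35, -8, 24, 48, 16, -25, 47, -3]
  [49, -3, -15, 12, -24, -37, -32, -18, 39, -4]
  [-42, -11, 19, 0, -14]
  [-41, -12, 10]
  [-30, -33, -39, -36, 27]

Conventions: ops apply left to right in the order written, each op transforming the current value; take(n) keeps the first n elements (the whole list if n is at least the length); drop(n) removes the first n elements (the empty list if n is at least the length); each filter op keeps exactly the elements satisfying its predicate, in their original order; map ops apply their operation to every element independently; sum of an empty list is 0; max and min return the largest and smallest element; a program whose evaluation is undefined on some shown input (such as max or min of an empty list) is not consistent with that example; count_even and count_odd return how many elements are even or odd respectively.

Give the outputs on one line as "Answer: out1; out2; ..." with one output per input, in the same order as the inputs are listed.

94; 176; 38; 0; 54

Execution, op by op:
  [-38, -35, -8, 24, 48, 16, -25, 47, -3] -> [-35, -25, 47, -3] -> [47] -> [94] -> 94
  [49, -3, -15, 12, -24, -37, -32, -18, 39, -4] -> [49, -3, -15, -37, 39] -> [49, 39] -> [98, 78] -> 176
  [-42, -11, 19, 0, -14] -> [-11, 19] -> [19] -> [38] -> 38
  [-41, -12, 10] -> [-41] -> [] -> [] -> 0
  [-30, -33, -39, -36, 27] -> [-33, -39, 27] -> [27] -> [54] -> 54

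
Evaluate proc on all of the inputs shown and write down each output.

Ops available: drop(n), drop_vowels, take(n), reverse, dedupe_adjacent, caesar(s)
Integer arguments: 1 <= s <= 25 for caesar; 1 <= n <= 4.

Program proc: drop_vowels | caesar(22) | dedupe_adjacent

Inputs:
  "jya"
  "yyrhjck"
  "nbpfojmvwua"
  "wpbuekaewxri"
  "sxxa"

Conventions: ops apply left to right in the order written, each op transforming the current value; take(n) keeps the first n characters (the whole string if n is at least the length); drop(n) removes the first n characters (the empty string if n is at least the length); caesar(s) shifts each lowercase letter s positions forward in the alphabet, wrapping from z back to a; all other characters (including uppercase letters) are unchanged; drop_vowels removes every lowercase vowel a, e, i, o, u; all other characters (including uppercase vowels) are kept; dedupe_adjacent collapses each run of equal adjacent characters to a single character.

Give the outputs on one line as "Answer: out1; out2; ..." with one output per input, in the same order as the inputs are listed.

Execution, op by op:
  "jya" -> "jy" -> "fu" -> "fu"
  "yyrhjck" -> "yyrhjck" -> "uundfyg" -> "undfyg"
  "nbpfojmvwua" -> "nbpfjmvw" -> "jxlbfirs" -> "jxlbfirs"
  "wpbuekaewxri" -> "wpbkwxr" -> "slxgstn" -> "slxgstn"
  "sxxa" -> "sxx" -> "ott" -> "ot"

"fu"; "undfyg"; "jxlbfirs"; "slxgstn"; "ot"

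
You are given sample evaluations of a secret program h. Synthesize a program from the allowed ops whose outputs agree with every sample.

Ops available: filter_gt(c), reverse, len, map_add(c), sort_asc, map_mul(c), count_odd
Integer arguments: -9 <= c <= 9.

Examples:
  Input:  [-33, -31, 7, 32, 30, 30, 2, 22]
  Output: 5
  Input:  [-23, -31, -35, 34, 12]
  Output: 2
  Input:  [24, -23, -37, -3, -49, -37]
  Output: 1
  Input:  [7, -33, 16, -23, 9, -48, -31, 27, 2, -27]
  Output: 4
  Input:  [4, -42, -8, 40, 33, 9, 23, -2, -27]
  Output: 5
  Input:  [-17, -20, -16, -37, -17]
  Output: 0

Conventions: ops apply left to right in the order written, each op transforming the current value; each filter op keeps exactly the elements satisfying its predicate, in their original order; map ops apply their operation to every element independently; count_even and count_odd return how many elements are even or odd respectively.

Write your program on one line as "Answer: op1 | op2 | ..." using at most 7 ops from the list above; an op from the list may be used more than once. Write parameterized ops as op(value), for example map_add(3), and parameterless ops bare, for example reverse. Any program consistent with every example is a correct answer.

filter_gt(-9) | map_add(-7) | filter_gt(-5) | sort_asc | map_mul(4) | len

Check, running the answer program on each example:
  [-33, -31, 7, 32, 30, 30, 2, 22] -> [7, 32, 30, 30, 2, 22] -> [0, 25, 23, 23, -5, 15] -> [0, 25, 23, 23, 15] -> [0, 15, 23, 23, 25] -> [0, 60, 92, 92, 100] -> 5
  [-23, -31, -35, 34, 12] -> [34, 12] -> [27, 5] -> [27, 5] -> [5, 27] -> [20, 108] -> 2
  [24, -23, -37, -3, -49, -37] -> [24, -3] -> [17, -10] -> [17] -> [17] -> [68] -> 1
  [7, -33, 16, -23, 9, -48, -31, 27, 2, -27] -> [7, 16, 9, 27, 2] -> [0, 9, 2, 20, -5] -> [0, 9, 2, 20] -> [0, 2, 9, 20] -> [0, 8, 36, 80] -> 4
  [4, -42, -8, 40, 33, 9, 23, -2, -27] -> [4, -8, 40, 33, 9, 23, -2] -> [-3, -15, 33, 26, 2, 16, -9] -> [-3, 33, 26, 2, 16] -> [-3, 2, 16, 26, 33] -> [-12, 8, 64, 104, 132] -> 5
  [-17, -20, -16, -37, -17] -> [] -> [] -> [] -> [] -> [] -> 0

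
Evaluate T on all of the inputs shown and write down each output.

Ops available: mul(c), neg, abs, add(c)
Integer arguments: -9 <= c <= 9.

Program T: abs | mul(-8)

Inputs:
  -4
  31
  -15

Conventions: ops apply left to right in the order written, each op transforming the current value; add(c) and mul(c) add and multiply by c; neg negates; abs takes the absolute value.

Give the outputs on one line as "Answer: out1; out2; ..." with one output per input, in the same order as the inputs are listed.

Execution, op by op:
  -4 -> 4 -> -32
  31 -> 31 -> -248
  -15 -> 15 -> -120

-32; -248; -120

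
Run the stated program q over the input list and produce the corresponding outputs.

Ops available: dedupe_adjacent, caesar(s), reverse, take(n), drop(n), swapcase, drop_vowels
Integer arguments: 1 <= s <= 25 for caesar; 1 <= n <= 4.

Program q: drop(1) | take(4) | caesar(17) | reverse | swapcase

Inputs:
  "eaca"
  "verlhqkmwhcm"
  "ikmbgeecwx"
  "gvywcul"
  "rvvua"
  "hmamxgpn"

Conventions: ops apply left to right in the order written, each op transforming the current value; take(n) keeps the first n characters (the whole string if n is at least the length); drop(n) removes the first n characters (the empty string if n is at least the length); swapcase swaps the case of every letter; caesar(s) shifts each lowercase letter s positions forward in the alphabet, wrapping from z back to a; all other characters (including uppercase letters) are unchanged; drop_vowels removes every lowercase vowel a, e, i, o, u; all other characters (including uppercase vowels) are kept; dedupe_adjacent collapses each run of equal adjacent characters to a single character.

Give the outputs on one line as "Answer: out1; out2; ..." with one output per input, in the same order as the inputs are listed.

"RTR"; "YCIV"; "XSDB"; "TNPM"; "RLMM"; "ODRD"

Execution, op by op:
  "eaca" -> "aca" -> "aca" -> "rtr" -> "rtr" -> "RTR"
  "verlhqkmwhcm" -> "erlhqkmwhcm" -> "erlh" -> "vicy" -> "yciv" -> "YCIV"
  "ikmbgeecwx" -> "kmbgeecwx" -> "kmbg" -> "bdsx" -> "xsdb" -> "XSDB"
  "gvywcul" -> "vywcul" -> "vywc" -> "mpnt" -> "tnpm" -> "TNPM"
  "rvvua" -> "vvua" -> "vvua" -> "mmlr" -> "rlmm" -> "RLMM"
  "hmamxgpn" -> "mamxgpn" -> "mamx" -> "drdo" -> "odrd" -> "ODRD"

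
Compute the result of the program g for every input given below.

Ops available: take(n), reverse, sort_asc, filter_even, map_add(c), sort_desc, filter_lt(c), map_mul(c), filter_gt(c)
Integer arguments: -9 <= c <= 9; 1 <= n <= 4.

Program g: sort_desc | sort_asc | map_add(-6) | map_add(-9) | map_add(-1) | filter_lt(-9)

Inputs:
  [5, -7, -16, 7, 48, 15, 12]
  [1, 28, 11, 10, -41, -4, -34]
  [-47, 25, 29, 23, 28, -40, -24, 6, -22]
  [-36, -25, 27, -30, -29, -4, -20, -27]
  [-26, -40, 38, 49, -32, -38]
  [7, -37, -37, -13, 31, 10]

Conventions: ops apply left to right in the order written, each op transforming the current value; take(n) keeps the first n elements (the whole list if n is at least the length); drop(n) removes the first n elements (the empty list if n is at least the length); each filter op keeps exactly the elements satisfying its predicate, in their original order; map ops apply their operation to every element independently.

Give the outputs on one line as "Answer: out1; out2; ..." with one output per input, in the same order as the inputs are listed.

Execution, op by op:
  [5, -7, -16, 7, 48, 15, 12] -> [48, 15, 12, 7, 5, -7, -16] -> [-16, -7, 5, 7, 12, 15, 48] -> [-22, -13, -1, 1, 6, 9, 42] -> [-31, -22, -10, -8, -3, 0, 33] -> [-32, -23, -11, -9, -4, -1, 32] -> [-32, -23, -11]
  [1, 28, 11, 10, -41, -4, -34] -> [28, 11, 10, 1, -4, -34, -41] -> [-41, -34, -4, 1, 10, 11, 28] -> [-47, -40, -10, -5, 4, 5, 22] -> [-56, -49, -19, -14, -5, -4, 13] -> [-57, -50, -20, -15, -6, -5, 12] -> [-57, -50, -20, -15]
  [-47, 25, 29, 23, 28, -40, -24, 6, -22] -> [29, 28, 25, 23, 6, -22, -24, -40, -47] -> [-47, -40, -24, -22, 6, 23, 25, 28, 29] -> [-53, -46, -30, -28, 0, 17, 19, 22, 23] -> [-62, -55, -39, -37, -9, 8, 10, 13, 14] -> [-63, -56, -40, -38, -10, 7, 9, 12, 13] -> [-63, -56, -40, -38, -10]
  [-36, -25, 27, -30, -29, -4, -20, -27] -> [27, -4, -20, -25, -27, -29, -30, -36] -> [-36, -30, -29, -27, -25, -20, -4, 27] -> [-42, -36, -35, -33, -31, -26, -10, 21] -> [-51, -45, -44, -42, -40, -35, -19, 12] -> [-52, -46, -45, -43, -41, -36, -20, 11] -> [-52, -46, -45, -43, -41, -36, -20]
  [-26, -40, 38, 49, -32, -38] -> [49, 38, -26, -32, -38, -40] -> [-40, -38, -32, -26, 38, 49] -> [-46, -44, -38, -32, 32, 43] -> [-55, -53, -47, -41, 23, 34] -> [-56, -54, -48, -42, 22, 33] -> [-56, -54, -48, -42]
  [7, -37, -37, -13, 31, 10] -> [31, 10, 7, -13, -37, -37] -> [-37, -37, -13, 7, 10, 31] -> [-43, -43, -19, 1, 4, 25] -> [-52, -52, -28, -8, -5, 16] -> [-53, -53, -29, -9, -6, 15] -> [-53, -53, -29]

[-32, -23, -11]; [-57, -50, -20, -15]; [-63, -56, -40, -38, -10]; [-52, -46, -45, -43, -41, -36, -20]; [-56, -54, -48, -42]; [-53, -53, -29]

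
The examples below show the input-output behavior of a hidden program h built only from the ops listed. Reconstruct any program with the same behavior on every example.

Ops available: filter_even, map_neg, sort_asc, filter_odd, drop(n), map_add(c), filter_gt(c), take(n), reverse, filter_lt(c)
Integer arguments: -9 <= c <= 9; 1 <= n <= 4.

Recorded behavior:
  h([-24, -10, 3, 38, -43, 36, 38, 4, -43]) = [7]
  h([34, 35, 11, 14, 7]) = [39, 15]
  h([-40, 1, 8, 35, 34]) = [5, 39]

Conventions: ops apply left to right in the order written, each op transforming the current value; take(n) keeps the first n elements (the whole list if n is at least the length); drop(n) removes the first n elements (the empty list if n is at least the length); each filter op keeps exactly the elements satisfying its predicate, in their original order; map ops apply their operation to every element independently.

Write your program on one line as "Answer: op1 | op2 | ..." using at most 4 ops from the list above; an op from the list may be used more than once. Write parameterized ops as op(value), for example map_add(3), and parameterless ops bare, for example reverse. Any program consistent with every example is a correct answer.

map_add(4) | take(4) | filter_odd

Check, running the answer program on each example:
  [-24, -10, 3, 38, -43, 36, 38, 4, -43] -> [-20, -6, 7, 42, -39, 40, 42, 8, -39] -> [-20, -6, 7, 42] -> [7]
  [34, 35, 11, 14, 7] -> [38, 39, 15, 18, 11] -> [38, 39, 15, 18] -> [39, 15]
  [-40, 1, 8, 35, 34] -> [-36, 5, 12, 39, 38] -> [-36, 5, 12, 39] -> [5, 39]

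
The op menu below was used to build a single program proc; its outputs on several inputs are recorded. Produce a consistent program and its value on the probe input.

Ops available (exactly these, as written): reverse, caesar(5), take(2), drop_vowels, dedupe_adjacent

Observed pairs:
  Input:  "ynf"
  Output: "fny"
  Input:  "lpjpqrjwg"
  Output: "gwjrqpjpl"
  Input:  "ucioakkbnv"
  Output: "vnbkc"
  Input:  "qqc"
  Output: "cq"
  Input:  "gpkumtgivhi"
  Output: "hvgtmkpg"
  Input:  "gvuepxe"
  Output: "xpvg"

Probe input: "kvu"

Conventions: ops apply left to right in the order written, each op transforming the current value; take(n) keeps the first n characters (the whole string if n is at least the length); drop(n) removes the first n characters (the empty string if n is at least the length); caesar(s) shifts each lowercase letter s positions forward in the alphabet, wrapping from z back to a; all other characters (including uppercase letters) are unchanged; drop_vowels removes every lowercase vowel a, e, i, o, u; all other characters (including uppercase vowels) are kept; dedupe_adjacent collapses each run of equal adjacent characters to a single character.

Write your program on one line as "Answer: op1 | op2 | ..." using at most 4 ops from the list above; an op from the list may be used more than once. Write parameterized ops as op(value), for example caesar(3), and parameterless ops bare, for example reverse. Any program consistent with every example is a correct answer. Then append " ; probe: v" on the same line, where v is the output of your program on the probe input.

drop_vowels | dedupe_adjacent | reverse ; probe: "vk"

Check, running the answer program on each example:
  "ynf" -> "ynf" -> "ynf" -> "fny"
  "lpjpqrjwg" -> "lpjpqrjwg" -> "lpjpqrjwg" -> "gwjrqpjpl"
  "ucioakkbnv" -> "ckkbnv" -> "ckbnv" -> "vnbkc"
  "qqc" -> "qqc" -> "qc" -> "cq"
  "gpkumtgivhi" -> "gpkmtgvh" -> "gpkmtgvh" -> "hvgtmkpg"
  "gvuepxe" -> "gvpx" -> "gvpx" -> "xpvg"
  probe: "kvu" -> "kv" -> "kv" -> "vk"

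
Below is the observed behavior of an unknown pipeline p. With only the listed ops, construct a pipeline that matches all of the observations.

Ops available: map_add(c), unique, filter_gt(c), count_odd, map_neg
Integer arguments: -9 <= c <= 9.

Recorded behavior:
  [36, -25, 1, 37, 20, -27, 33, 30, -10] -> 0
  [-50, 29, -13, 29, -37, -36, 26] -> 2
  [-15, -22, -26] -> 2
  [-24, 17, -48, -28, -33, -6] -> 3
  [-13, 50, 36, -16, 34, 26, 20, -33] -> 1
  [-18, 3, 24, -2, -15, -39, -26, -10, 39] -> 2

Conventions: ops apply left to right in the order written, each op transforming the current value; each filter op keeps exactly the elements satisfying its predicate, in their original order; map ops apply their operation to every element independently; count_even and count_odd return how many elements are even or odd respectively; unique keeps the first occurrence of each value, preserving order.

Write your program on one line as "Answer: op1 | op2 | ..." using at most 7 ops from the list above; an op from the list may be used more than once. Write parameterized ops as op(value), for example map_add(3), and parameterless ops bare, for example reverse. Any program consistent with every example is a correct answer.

unique | map_neg | map_add(-9) | filter_gt(4) | map_neg | count_odd

Check, running the answer program on each example:
  [36, -25, 1, 37, 20, -27, 33, 30, -10] -> [36, -25, 1, 37, 20, -27, 33, 30, -10] -> [-36, 25, -1, -37, -20, 27, -33, -30, 10] -> [-45, 16, -10, -46, -29, 18, -42, -39, 1] -> [16, 18] -> [-16, -18] -> 0
  [-50, 29, -13, 29, -37, -36, 26] -> [-50, 29, -13, -37, -36, 26] -> [50, -29, 13, 37, 36, -26] -> [41, -38, 4, 28, 27, -35] -> [41, 28, 27] -> [-41, -28, -27] -> 2
  [-15, -22, -26] -> [-15, -22, -26] -> [15, 22, 26] -> [6, 13, 17] -> [6, 13, 17] -> [-6, -13, -17] -> 2
  [-24, 17, -48, -28, -33, -6] -> [-24, 17, -48, -28, -33, -6] -> [24, -17, 48, 28, 33, 6] -> [15, -26, 39, 19, 24, -3] -> [15, 39, 19, 24] -> [-15, -39, -19, -24] -> 3
  [-13, 50, 36, -16, 34, 26, 20, -33] -> [-13, 50, 36, -16, 34, 26, 20, -33] -> [13, -50, -36, 16, -34, -26, -20, 33] -> [4, -59, -45, 7, -43, -35, -29, 24] -> [7, 24] -> [-7, -24] -> 1
  [-18, 3, 24, -2, -15, -39, -26, -10, 39] -> [-18, 3, 24, -2, -15, -39, -26, -10, 39] -> [18, -3, -24, 2, 15, 39, 26, 10, -39] -> [9, -12, -33, -7, 6, 30, 17, 1, -48] -> [9, 6, 30, 17] -> [-9, -6, -30, -17] -> 2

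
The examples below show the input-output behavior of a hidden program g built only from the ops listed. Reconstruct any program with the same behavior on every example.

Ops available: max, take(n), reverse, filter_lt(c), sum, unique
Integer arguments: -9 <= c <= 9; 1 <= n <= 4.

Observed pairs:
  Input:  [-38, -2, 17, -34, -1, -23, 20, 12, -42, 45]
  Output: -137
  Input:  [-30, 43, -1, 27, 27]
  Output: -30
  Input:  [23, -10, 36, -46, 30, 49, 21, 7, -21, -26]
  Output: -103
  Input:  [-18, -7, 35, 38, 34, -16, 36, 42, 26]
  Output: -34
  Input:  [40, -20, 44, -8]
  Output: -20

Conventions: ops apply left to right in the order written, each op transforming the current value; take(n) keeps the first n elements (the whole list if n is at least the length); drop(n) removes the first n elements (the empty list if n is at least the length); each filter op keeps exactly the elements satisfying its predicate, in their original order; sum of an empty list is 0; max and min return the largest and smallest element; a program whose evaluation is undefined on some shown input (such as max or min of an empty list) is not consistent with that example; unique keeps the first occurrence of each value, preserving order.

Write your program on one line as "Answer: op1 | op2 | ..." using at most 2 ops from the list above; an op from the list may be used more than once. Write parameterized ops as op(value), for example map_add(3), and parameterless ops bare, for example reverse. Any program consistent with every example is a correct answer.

filter_lt(-9) | sum

Check, running the answer program on each example:
  [-38, -2, 17, -34, -1, -23, 20, 12, -42, 45] -> [-38, -34, -23, -42] -> -137
  [-30, 43, -1, 27, 27] -> [-30] -> -30
  [23, -10, 36, -46, 30, 49, 21, 7, -21, -26] -> [-10, -46, -21, -26] -> -103
  [-18, -7, 35, 38, 34, -16, 36, 42, 26] -> [-18, -16] -> -34
  [40, -20, 44, -8] -> [-20] -> -20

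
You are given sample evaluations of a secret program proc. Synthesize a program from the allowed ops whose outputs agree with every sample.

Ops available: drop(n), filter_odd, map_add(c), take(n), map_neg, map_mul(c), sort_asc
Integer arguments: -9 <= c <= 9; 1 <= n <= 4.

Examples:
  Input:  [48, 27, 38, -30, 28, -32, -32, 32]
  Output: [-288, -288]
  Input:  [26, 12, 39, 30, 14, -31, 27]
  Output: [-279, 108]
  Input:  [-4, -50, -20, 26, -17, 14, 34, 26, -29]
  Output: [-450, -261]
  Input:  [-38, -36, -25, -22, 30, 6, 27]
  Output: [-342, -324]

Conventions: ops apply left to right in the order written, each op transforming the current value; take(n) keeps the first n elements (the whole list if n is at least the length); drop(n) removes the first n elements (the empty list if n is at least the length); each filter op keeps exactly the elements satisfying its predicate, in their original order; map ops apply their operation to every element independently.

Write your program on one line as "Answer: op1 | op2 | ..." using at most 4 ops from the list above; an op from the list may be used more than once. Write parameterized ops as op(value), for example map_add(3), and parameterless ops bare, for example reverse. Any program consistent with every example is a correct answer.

sort_asc | map_mul(-9) | take(2) | map_neg

Check, running the answer program on each example:
  [48, 27, 38, -30, 28, -32, -32, 32] -> [-32, -32, -30, 27, 28, 32, 38, 48] -> [288, 288, 270, -243, -252, -288, -342, -432] -> [288, 288] -> [-288, -288]
  [26, 12, 39, 30, 14, -31, 27] -> [-31, 12, 14, 26, 27, 30, 39] -> [279, -108, -126, -234, -243, -270, -351] -> [279, -108] -> [-279, 108]
  [-4, -50, -20, 26, -17, 14, 34, 26, -29] -> [-50, -29, -20, -17, -4, 14, 26, 26, 34] -> [450, 261, 180, 153, 36, -126, -234, -234, -306] -> [450, 261] -> [-450, -261]
  [-38, -36, -25, -22, 30, 6, 27] -> [-38, -36, -25, -22, 6, 27, 30] -> [342, 324, 225, 198, -54, -243, -270] -> [342, 324] -> [-342, -324]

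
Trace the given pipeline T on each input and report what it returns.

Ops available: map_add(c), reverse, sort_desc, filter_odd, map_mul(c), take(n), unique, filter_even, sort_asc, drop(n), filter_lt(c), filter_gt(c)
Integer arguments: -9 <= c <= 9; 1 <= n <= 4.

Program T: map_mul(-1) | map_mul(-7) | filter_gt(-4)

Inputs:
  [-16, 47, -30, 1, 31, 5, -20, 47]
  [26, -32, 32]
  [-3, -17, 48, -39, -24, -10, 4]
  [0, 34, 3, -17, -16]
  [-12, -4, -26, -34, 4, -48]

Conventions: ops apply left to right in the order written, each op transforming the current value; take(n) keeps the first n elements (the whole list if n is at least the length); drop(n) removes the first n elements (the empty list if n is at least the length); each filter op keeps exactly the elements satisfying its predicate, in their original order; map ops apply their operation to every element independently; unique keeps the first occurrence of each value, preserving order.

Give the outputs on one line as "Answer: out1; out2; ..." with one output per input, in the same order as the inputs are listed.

Execution, op by op:
  [-16, 47, -30, 1, 31, 5, -20, 47] -> [16, -47, 30, -1, -31, -5, 20, -47] -> [-112, 329, -210, 7, 217, 35, -140, 329] -> [329, 7, 217, 35, 329]
  [26, -32, 32] -> [-26, 32, -32] -> [182, -224, 224] -> [182, 224]
  [-3, -17, 48, -39, -24, -10, 4] -> [3, 17, -48, 39, 24, 10, -4] -> [-21, -119, 336, -273, -168, -70, 28] -> [336, 28]
  [0, 34, 3, -17, -16] -> [0, -34, -3, 17, 16] -> [0, 238, 21, -119, -112] -> [0, 238, 21]
  [-12, -4, -26, -34, 4, -48] -> [12, 4, 26, 34, -4, 48] -> [-84, -28, -182, -238, 28, -336] -> [28]

[329, 7, 217, 35, 329]; [182, 224]; [336, 28]; [0, 238, 21]; [28]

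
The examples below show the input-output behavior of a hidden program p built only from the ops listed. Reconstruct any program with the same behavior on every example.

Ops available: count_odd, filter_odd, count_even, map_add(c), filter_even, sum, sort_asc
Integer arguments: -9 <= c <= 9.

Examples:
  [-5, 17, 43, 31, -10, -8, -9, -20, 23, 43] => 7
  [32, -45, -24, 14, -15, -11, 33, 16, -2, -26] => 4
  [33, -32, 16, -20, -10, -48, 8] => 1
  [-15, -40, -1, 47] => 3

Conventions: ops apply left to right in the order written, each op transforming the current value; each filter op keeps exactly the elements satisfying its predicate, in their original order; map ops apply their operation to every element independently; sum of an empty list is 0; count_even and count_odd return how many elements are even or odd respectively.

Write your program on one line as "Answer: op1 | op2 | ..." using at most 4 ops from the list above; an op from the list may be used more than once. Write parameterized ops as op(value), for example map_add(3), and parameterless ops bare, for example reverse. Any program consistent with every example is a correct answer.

sort_asc | map_add(9) | count_even

Check, running the answer program on each example:
  [-5, 17, 43, 31, -10, -8, -9, -20, 23, 43] -> [-20, -10, -9, -8, -5, 17, 23, 31, 43, 43] -> [-11, -1, 0, 1, 4, 26, 32, 40, 52, 52] -> 7
  [32, -45, -24, 14, -15, -11, 33, 16, -2, -26] -> [-45, -26, -24, -15, -11, -2, 14, 16, 32, 33] -> [-36, -17, -15, -6, -2, 7, 23, 25, 41, 42] -> 4
  [33, -32, 16, -20, -10, -48, 8] -> [-48, -32, -20, -10, 8, 16, 33] -> [-39, -23, -11, -1, 17, 25, 42] -> 1
  [-15, -40, -1, 47] -> [-40, -15, -1, 47] -> [-31, -6, 8, 56] -> 3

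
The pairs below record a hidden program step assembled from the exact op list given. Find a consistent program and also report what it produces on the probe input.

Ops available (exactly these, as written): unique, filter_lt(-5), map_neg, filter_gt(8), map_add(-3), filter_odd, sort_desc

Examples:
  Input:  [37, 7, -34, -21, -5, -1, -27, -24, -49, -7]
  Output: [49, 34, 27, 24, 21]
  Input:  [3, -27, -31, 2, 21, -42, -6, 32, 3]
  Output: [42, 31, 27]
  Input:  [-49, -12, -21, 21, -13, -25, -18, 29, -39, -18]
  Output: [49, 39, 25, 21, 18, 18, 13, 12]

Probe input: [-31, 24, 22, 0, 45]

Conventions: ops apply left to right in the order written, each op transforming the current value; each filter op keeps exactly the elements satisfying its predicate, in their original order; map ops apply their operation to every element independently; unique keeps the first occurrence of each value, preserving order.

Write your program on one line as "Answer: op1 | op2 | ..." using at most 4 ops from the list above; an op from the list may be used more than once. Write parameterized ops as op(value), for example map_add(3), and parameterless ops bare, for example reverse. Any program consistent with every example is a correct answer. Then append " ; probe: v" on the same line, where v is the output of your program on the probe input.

map_neg | sort_desc | filter_gt(8) ; probe: [31]

Check, running the answer program on each example:
  [37, 7, -34, -21, -5, -1, -27, -24, -49, -7] -> [-37, -7, 34, 21, 5, 1, 27, 24, 49, 7] -> [49, 34, 27, 24, 21, 7, 5, 1, -7, -37] -> [49, 34, 27, 24, 21]
  [3, -27, -31, 2, 21, -42, -6, 32, 3] -> [-3, 27, 31, -2, -21, 42, 6, -32, -3] -> [42, 31, 27, 6, -2, -3, -3, -21, -32] -> [42, 31, 27]
  [-49, -12, -21, 21, -13, -25, -18, 29, -39, -18] -> [49, 12, 21, -21, 13, 25, 18, -29, 39, 18] -> [49, 39, 25, 21, 18, 18, 13, 12, -21, -29] -> [49, 39, 25, 21, 18, 18, 13, 12]
  probe: [-31, 24, 22, 0, 45] -> [31, -24, -22, 0, -45] -> [31, 0, -22, -24, -45] -> [31]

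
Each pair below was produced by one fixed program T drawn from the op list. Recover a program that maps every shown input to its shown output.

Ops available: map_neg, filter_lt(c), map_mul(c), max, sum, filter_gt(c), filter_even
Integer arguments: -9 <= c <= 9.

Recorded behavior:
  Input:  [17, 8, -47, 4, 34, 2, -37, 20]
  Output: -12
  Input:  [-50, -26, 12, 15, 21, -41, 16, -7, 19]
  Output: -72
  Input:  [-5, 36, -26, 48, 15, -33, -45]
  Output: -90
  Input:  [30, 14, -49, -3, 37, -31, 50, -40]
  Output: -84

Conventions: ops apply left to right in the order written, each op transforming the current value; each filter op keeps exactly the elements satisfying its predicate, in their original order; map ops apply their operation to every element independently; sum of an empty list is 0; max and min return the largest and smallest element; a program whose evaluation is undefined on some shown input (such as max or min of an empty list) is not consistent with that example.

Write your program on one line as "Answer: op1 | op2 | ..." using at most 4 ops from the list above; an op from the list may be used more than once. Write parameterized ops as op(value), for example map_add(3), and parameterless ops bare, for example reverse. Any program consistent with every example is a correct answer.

map_neg | map_mul(6) | filter_lt(4) | max

Check, running the answer program on each example:
  [17, 8, -47, 4, 34, 2, -37, 20] -> [-17, -8, 47, -4, -34, -2, 37, -20] -> [-102, -48, 282, -24, -204, -12, 222, -120] -> [-102, -48, -24, -204, -12, -120] -> -12
  [-50, -26, 12, 15, 21, -41, 16, -7, 19] -> [50, 26, -12, -15, -21, 41, -16, 7, -19] -> [300, 156, -72, -90, -126, 246, -96, 42, -114] -> [-72, -90, -126, -96, -114] -> -72
  [-5, 36, -26, 48, 15, -33, -45] -> [5, -36, 26, -48, -15, 33, 45] -> [30, -216, 156, -288, -90, 198, 270] -> [-216, -288, -90] -> -90
  [30, 14, -49, -3, 37, -31, 50, -40] -> [-30, -14, 49, 3, -37, 31, -50, 40] -> [-180, -84, 294, 18, -222, 186, -300, 240] -> [-180, -84, -222, -300] -> -84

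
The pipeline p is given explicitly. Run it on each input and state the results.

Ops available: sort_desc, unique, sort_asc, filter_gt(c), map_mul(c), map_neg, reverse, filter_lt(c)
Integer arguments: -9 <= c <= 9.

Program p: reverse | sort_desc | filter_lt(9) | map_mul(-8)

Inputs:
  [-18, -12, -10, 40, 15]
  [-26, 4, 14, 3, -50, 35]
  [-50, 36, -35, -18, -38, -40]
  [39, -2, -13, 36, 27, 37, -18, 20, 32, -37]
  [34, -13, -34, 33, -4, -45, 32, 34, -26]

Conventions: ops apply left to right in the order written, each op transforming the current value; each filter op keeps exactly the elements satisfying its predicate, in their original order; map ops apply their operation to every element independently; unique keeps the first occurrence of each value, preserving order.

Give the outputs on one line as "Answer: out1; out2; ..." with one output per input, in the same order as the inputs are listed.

Execution, op by op:
  [-18, -12, -10, 40, 15] -> [15, 40, -10, -12, -18] -> [40, 15, -10, -12, -18] -> [-10, -12, -18] -> [80, 96, 144]
  [-26, 4, 14, 3, -50, 35] -> [35, -50, 3, 14, 4, -26] -> [35, 14, 4, 3, -26, -50] -> [4, 3, -26, -50] -> [-32, -24, 208, 400]
  [-50, 36, -35, -18, -38, -40] -> [-40, -38, -18, -35, 36, -50] -> [36, -18, -35, -38, -40, -50] -> [-18, -35, -38, -40, -50] -> [144, 280, 304, 320, 400]
  [39, -2, -13, 36, 27, 37, -18, 20, 32, -37] -> [-37, 32, 20, -18, 37, 27, 36, -13, -2, 39] -> [39, 37, 36, 32, 27, 20, -2, -13, -18, -37] -> [-2, -13, -18, -37] -> [16, 104, 144, 296]
  [34, -13, -34, 33, -4, -45, 32, 34, -26] -> [-26, 34, 32, -45, -4, 33, -34, -13, 34] -> [34, 34, 33, 32, -4, -13, -26, -34, -45] -> [-4, -13, -26, -34, -45] -> [32, 104, 208, 272, 360]

[80, 96, 144]; [-32, -24, 208, 400]; [144, 280, 304, 320, 400]; [16, 104, 144, 296]; [32, 104, 208, 272, 360]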